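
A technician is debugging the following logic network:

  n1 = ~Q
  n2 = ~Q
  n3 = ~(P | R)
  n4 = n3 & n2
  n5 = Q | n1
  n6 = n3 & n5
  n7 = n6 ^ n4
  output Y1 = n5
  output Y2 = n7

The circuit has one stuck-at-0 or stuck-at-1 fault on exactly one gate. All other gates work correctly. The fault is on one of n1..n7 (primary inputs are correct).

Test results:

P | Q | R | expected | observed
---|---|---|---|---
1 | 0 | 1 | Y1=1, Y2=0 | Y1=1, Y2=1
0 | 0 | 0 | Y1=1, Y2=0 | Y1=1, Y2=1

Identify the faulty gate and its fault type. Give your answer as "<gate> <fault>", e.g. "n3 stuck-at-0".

n7 stuck-at-1

Fault-free values for test 1 (P=1, Q=0, R=1): n1=1, n2=1, n3=0, n4=0, n5=1, n6=0, n7=0, giving Y1=1, Y2=0. Observed Y1=1, Y2=1.
Test 1: faults giving observed Y1=1, Y2=1 are {n4 stuck-at-1, n6 stuck-at-1, n7 stuck-at-1}.
Test 2 (P=0, Q=0, R=0): fault-free n1=1, n2=1, n3=1, n4=1, n5=1, n6=1, n7=0 → Y1=1, Y2=0; observed Y1=1, Y2=1. Eliminates n4 stuck-at-1, n6 stuck-at-1.
Only n7 stuck-at-1 is consistent with every test.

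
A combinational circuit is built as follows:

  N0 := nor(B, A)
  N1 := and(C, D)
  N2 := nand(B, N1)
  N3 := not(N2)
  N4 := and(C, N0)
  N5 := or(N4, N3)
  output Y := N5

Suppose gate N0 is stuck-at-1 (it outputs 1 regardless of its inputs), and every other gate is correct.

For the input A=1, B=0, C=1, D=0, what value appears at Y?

1

Propagate with N0 forced: N0=1 [stuck-at-1], N1=0, N2=1, N3=0, N4=1, N5=1.
So Y = 1. (Without the fault it would be 0.)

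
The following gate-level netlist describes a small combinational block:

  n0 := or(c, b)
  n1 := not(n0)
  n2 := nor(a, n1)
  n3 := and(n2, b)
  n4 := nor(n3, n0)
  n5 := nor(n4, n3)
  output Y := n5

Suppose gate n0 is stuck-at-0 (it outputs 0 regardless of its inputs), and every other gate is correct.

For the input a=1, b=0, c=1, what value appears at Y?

0

Propagate with n0 forced: n0=0 [stuck-at-0], n1=1, n2=0, n3=0, n4=1, n5=0.
So Y = 0. (Without the fault it would be 1.)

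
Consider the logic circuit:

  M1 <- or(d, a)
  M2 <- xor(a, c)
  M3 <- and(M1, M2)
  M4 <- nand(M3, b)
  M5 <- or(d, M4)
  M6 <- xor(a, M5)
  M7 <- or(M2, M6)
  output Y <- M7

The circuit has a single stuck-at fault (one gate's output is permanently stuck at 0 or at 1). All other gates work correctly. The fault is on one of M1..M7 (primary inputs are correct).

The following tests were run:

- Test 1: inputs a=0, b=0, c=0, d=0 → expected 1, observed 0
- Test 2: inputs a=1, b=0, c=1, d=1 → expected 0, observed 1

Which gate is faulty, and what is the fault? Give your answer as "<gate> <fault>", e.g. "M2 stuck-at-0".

M5 stuck-at-0

Fault-free values for test 1 (a=0, b=0, c=0, d=0): M1=0, M2=0, M3=0, M4=1, M5=1, M6=1, M7=1, giving Y=1. Observed 0.
Test 1: faults giving observed 0 are {M4 stuck-at-0, M5 stuck-at-0, M6 stuck-at-0, M7 stuck-at-0}.
Test 2 (a=1, b=0, c=1, d=1): fault-free M1=1, M2=0, M3=0, M4=1, M5=1, M6=0, M7=0 → 0; observed 1. Eliminates M4 stuck-at-0, M6 stuck-at-0, M7 stuck-at-0.
Only M5 stuck-at-0 is consistent with every test.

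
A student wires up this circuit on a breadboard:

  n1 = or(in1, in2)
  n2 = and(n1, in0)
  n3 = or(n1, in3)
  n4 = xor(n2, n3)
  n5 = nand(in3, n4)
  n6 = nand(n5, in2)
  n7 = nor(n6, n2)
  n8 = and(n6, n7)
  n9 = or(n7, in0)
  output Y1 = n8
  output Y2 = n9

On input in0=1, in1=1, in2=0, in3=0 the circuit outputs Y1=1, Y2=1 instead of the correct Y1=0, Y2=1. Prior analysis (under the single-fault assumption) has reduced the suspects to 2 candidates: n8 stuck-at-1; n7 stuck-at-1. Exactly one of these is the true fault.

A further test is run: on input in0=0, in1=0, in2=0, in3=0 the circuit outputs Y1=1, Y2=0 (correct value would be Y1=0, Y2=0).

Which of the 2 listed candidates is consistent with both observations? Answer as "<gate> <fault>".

Evaluate each candidate on input in0=0, in1=0, in2=0, in3=0:
  n8 stuck-at-1: n1=0, n2=0, n3=0, n4=0, n5=1, n6=1, n7=0, n8=1 [stuck-at-1], n9=0 → Y1=1, Y2=0 — matches
  n7 stuck-at-1: n1=0, n2=0, n3=0, n4=0, n5=1, n6=1, n7=1 [stuck-at-1], n8=1, n9=1 → Y1=1, Y2=1 — eliminated
Only n8 stuck-at-1 reproduces the observed Y1=1, Y2=0.

n8 stuck-at-1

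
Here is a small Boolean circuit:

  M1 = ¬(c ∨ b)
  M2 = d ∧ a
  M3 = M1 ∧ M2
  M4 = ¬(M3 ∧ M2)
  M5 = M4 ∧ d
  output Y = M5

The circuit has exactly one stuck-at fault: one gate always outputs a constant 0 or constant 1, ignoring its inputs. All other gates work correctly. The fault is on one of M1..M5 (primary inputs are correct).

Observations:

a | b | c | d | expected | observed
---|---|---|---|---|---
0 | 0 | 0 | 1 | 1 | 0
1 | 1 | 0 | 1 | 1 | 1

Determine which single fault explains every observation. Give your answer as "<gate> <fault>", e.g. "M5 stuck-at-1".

M2 stuck-at-1

Fault-free values for test 1 (a=0, b=0, c=0, d=1): M1=1, M2=0, M3=0, M4=1, M5=1, giving Y=1. Observed 0.
Test 1: faults giving observed 0 are {M2 stuck-at-1, M4 stuck-at-0, M5 stuck-at-0}.
Test 2 (a=1, b=1, c=0, d=1): fault-free M1=0, M2=1, M3=0, M4=1, M5=1 → 1; observed 1. Eliminates M4 stuck-at-0, M5 stuck-at-0.
Only M2 stuck-at-1 is consistent with every test.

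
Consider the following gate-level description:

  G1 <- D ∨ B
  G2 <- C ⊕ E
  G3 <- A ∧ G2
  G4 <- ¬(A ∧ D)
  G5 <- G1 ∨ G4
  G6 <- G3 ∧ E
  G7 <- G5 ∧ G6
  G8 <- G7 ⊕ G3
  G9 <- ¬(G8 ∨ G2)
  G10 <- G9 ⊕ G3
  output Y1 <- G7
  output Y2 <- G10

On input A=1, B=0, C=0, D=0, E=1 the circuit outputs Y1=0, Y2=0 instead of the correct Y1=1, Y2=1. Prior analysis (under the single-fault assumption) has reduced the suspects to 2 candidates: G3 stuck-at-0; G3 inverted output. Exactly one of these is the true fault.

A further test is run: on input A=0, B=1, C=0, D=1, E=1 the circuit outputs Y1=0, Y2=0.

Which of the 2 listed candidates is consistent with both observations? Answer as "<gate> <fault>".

G3 stuck-at-0

Evaluate each candidate on input A=0, B=1, C=0, D=1, E=1:
  G3 stuck-at-0: G1=1, G2=1, G3=0 [stuck-at-0], G4=1, G5=1, G6=0, G7=0, G8=0, G9=0, G10=0 → Y1=0, Y2=0 — matches
  G3 inverted output: G1=1, G2=1, G3=1 [inverted output], G4=1, G5=1, G6=1, G7=1, G8=0, G9=0, G10=1 → Y1=1, Y2=1 — eliminated
Only G3 stuck-at-0 reproduces the observed Y1=0, Y2=0.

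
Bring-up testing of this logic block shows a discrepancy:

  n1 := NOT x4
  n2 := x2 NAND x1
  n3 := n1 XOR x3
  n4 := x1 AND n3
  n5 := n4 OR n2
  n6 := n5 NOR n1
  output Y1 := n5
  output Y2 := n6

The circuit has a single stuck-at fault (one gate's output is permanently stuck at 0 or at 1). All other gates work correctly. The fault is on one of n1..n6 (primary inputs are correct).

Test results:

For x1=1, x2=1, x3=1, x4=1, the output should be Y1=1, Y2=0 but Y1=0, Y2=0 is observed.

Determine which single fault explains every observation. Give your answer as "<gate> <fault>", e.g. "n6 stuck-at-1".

n1 stuck-at-1

Fault-free values for test 1 (x1=1, x2=1, x3=1, x4=1): n1=0, n2=0, n3=1, n4=1, n5=1, n6=0, giving Y1=1, Y2=0. Observed Y1=0, Y2=0.
Test 1: faults giving observed Y1=0, Y2=0 are {n1 stuck-at-1}.
Only n1 stuck-at-1 is consistent with every test.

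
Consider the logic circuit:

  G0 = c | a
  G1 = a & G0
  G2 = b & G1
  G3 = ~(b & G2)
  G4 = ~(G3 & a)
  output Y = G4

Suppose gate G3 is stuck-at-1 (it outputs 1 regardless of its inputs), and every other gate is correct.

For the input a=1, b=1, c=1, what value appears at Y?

0

Propagate with G3 forced: G0=1, G1=1, G2=1, G3=1 [stuck-at-1], G4=0.
So Y = 0. (Without the fault it would be 1.)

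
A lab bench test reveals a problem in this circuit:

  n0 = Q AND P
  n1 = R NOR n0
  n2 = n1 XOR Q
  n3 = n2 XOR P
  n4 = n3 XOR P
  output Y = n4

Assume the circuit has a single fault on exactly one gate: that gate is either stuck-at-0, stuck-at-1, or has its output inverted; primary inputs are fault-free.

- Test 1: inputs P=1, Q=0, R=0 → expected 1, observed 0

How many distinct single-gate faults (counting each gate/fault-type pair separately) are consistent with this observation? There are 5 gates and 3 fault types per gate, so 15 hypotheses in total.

10

Fault-free: n0=0, n1=1, n2=1, n3=0, n4=1 → 1. Observed 0.
  n0: stuck-at-1, inverted output ✓; others ✗
  n1: stuck-at-0, inverted output ✓; others ✗
  n2: stuck-at-0, inverted output ✓; others ✗
  n3: stuck-at-1, inverted output ✓; others ✗
  n4: stuck-at-0, inverted output ✓; others ✗
Consistent faults: {n0 stuck-at-1, n0 inverted output, n1 stuck-at-0, n1 inverted output, n2 stuck-at-0, n2 inverted output, n3 stuck-at-1, n3 inverted output, n4 stuck-at-0, n4 inverted output} — 10 in all.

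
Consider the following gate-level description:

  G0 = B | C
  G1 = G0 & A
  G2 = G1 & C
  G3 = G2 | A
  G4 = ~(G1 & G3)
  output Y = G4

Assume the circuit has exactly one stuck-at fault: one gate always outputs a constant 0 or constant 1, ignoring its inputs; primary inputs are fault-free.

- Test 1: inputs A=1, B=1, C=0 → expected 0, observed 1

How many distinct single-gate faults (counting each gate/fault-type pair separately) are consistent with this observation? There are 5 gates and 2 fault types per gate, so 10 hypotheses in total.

4

Fault-free: G0=1, G1=1, G2=0, G3=1, G4=0 → 0. Observed 1.
  G0 stuck-at-0: output 1 ✓
  G0 stuck-at-1: output 0 ✗
  G1 stuck-at-0: output 1 ✓
  G1 stuck-at-1: output 0 ✗
  G2 stuck-at-0: output 0 ✗
  G2 stuck-at-1: output 0 ✗
  G3 stuck-at-0: output 1 ✓
  G3 stuck-at-1: output 0 ✗
  G4 stuck-at-0: output 0 ✗
  G4 stuck-at-1: output 1 ✓
Consistent faults: {G0 stuck-at-0, G1 stuck-at-0, G3 stuck-at-0, G4 stuck-at-1} — 4 in all.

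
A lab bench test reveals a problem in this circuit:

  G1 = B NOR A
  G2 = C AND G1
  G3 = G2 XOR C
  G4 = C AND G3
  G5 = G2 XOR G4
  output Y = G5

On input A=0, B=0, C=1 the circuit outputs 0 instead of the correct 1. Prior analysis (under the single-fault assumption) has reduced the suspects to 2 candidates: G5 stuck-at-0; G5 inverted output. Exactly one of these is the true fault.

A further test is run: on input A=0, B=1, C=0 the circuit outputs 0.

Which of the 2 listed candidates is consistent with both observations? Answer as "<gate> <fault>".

Evaluate each candidate on input A=0, B=1, C=0:
  G5 stuck-at-0: G1=0, G2=0, G3=0, G4=0, G5=0 [stuck-at-0] → 0 — matches
  G5 inverted output: G1=0, G2=0, G3=0, G4=0, G5=1 [inverted output] → 1 — eliminated
Only G5 stuck-at-0 reproduces the observed 0.

G5 stuck-at-0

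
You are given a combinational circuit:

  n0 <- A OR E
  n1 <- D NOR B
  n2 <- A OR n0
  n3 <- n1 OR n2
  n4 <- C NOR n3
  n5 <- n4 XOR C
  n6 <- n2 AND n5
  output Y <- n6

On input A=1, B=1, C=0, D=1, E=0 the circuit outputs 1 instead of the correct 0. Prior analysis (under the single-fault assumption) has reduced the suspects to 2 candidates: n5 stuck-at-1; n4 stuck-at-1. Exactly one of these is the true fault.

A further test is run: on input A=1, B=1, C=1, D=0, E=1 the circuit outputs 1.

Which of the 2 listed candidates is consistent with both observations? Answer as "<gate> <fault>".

n5 stuck-at-1

Evaluate each candidate on input A=1, B=1, C=1, D=0, E=1:
  n5 stuck-at-1: n0=1, n1=0, n2=1, n3=1, n4=0, n5=1 [stuck-at-1], n6=1 → 1 — matches
  n4 stuck-at-1: n0=1, n1=0, n2=1, n3=1, n4=1 [stuck-at-1], n5=0, n6=0 → 0 — eliminated
Only n5 stuck-at-1 reproduces the observed 1.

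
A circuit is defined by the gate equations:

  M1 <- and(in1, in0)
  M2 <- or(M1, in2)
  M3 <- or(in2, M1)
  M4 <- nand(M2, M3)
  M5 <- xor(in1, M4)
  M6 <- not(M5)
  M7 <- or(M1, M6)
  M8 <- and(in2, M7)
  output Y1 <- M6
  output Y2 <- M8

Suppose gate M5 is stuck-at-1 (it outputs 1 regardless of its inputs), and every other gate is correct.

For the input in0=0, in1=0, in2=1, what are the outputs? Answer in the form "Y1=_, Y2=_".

Propagate with M5 forced: M1=0, M2=1, M3=1, M4=0, M5=1 [stuck-at-1], M6=0, M7=0, M8=0.
So the outputs are Y1=0, Y2=0. (Without the fault they would be Y1=1, Y2=1.)

Y1=0, Y2=0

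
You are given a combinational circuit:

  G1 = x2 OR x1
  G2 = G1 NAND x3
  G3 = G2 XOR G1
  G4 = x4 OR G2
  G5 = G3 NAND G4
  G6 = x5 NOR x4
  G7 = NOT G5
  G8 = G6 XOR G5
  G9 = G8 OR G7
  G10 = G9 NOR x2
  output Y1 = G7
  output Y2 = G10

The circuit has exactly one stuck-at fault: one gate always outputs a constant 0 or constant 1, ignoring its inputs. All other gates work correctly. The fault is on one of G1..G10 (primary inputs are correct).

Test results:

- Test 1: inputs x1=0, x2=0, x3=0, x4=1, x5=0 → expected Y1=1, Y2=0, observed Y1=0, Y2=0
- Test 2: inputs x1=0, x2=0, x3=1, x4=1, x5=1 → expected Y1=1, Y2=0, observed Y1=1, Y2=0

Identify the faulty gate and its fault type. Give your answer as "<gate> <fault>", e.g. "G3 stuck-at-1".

Fault-free values for test 1 (x1=0, x2=0, x3=0, x4=1, x5=0): G1=0, G2=1, G3=1, G4=1, G5=0, G6=0, G7=1, G8=0, G9=1, G10=0, giving Y1=1, Y2=0. Observed Y1=0, Y2=0.
Test 1: faults giving observed Y1=0, Y2=0 are {G1 stuck-at-1, G2 stuck-at-0, G3 stuck-at-0, G4 stuck-at-0, G5 stuck-at-1}.
Test 2 (x1=0, x2=0, x3=1, x4=1, x5=1): fault-free G1=0, G2=1, G3=1, G4=1, G5=0, G6=0, G7=1, G8=0, G9=1, G10=0 → Y1=1, Y2=0; observed Y1=1, Y2=0. Eliminates G2 stuck-at-0, G3 stuck-at-0, G4 stuck-at-0, G5 stuck-at-1.
Only G1 stuck-at-1 is consistent with every test.

G1 stuck-at-1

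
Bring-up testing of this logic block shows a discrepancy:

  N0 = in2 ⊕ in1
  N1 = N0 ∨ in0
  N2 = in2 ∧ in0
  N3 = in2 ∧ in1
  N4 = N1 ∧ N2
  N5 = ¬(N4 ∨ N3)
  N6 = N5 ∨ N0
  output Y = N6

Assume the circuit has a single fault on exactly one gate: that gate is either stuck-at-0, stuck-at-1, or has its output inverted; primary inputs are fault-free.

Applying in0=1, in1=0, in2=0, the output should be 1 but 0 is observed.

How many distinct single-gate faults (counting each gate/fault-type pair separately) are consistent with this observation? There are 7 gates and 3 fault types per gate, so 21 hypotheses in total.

Fault-free: N0=0, N1=1, N2=0, N3=0, N4=0, N5=1, N6=1 → 1. Observed 0.
  N0: none of the 3 fault types match ✗
  N1: none of the 3 fault types match ✗
  N2: stuck-at-1, inverted output ✓; others ✗
  N3: stuck-at-1, inverted output ✓; others ✗
  N4: stuck-at-1, inverted output ✓; others ✗
  N5: stuck-at-0, inverted output ✓; others ✗
  N6: stuck-at-0, inverted output ✓; others ✗
Consistent faults: {N2 stuck-at-1, N2 inverted output, N3 stuck-at-1, N3 inverted output, N4 stuck-at-1, N4 inverted output, N5 stuck-at-0, N5 inverted output, N6 stuck-at-0, N6 inverted output} — 10 in all.

10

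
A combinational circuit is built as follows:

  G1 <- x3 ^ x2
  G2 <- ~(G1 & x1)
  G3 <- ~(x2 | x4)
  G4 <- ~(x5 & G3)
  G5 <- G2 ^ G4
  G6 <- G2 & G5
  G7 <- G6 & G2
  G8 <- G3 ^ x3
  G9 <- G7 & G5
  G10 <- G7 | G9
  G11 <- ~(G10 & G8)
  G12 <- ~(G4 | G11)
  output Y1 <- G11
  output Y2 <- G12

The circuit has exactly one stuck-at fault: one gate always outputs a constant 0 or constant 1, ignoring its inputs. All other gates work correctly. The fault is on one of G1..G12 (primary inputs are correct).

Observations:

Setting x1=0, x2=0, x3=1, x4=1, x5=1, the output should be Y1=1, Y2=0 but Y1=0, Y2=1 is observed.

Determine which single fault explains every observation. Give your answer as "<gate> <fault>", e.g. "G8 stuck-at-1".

G4 stuck-at-0

Fault-free values for test 1 (x1=0, x2=0, x3=1, x4=1, x5=1): G1=1, G2=1, G3=0, G4=1, G5=0, G6=0, G7=0, G8=1, G9=0, G10=0, G11=1, G12=0, giving Y1=1, Y2=0. Observed Y1=0, Y2=1.
Test 1: faults giving observed Y1=0, Y2=1 are {G4 stuck-at-0}.
Only G4 stuck-at-0 is consistent with every test.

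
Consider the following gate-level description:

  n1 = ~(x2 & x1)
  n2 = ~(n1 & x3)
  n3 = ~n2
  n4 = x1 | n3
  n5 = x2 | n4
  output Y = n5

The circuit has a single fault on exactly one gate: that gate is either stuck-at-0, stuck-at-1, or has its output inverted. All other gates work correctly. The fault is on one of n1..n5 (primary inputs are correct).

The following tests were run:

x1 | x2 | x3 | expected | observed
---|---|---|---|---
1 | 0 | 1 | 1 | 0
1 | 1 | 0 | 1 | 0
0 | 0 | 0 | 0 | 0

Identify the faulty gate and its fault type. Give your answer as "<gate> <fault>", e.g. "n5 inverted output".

Fault-free values for test 1 (x1=1, x2=0, x3=1): n1=1, n2=0, n3=1, n4=1, n5=1, giving Y=1. Observed 0.
Test 1: faults giving observed 0 are {n4 stuck-at-0, n4 inverted output, n5 stuck-at-0, n5 inverted output}.
Test 2 (x1=1, x2=1, x3=0): fault-free n1=0, n2=1, n3=0, n4=1, n5=1 → 1; observed 0. Eliminates n4 stuck-at-0, n4 inverted output.
Test 3 (x1=0, x2=0, x3=0): fault-free n1=1, n2=1, n3=0, n4=0, n5=0 → 0; observed 0. Eliminates n5 inverted output.
Only n5 stuck-at-0 is consistent with every test.

n5 stuck-at-0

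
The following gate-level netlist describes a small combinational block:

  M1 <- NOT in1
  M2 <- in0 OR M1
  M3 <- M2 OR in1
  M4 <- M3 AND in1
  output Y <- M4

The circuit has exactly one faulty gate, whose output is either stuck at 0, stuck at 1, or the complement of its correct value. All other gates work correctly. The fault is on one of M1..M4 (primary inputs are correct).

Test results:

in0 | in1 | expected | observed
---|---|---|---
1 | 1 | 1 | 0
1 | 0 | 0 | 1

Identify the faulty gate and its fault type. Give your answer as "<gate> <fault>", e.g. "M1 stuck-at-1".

Fault-free values for test 1 (in0=1, in1=1): M1=0, M2=1, M3=1, M4=1, giving Y=1. Observed 0.
Test 1: faults giving observed 0 are {M3 stuck-at-0, M3 inverted output, M4 stuck-at-0, M4 inverted output}.
Test 2 (in0=1, in1=0): fault-free M1=1, M2=1, M3=1, M4=0 → 0; observed 1. Eliminates M3 stuck-at-0, M3 inverted output, M4 stuck-at-0.
Only M4 inverted output is consistent with every test.

M4 inverted output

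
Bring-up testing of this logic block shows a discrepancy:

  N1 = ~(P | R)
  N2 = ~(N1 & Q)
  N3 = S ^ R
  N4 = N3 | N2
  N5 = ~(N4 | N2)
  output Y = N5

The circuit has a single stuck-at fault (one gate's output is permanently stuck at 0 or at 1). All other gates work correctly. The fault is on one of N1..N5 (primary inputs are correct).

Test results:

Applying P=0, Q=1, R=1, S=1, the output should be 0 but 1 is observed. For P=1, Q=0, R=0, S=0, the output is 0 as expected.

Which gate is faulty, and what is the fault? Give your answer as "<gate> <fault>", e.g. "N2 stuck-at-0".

Fault-free values for test 1 (P=0, Q=1, R=1, S=1): N1=0, N2=1, N3=0, N4=1, N5=0, giving Y=0. Observed 1.
Test 1: faults giving observed 1 are {N1 stuck-at-1, N2 stuck-at-0, N5 stuck-at-1}.
Test 2 (P=1, Q=0, R=0, S=0): fault-free N1=0, N2=1, N3=0, N4=1, N5=0 → 0; observed 0. Eliminates N2 stuck-at-0, N5 stuck-at-1.
Only N1 stuck-at-1 is consistent with every test.

N1 stuck-at-1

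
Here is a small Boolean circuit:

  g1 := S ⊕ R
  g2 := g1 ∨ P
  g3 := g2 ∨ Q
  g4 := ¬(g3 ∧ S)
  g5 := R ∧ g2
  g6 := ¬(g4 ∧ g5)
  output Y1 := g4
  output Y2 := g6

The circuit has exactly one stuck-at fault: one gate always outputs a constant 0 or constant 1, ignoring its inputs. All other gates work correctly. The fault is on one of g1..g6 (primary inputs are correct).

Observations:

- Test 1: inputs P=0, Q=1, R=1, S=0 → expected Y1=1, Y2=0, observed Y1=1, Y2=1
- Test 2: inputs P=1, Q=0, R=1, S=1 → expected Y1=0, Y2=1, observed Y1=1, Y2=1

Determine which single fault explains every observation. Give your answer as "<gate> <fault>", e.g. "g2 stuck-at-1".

Fault-free values for test 1 (P=0, Q=1, R=1, S=0): g1=1, g2=1, g3=1, g4=1, g5=1, g6=0, giving Y1=1, Y2=0. Observed Y1=1, Y2=1.
Test 1: faults giving observed Y1=1, Y2=1 are {g1 stuck-at-0, g2 stuck-at-0, g5 stuck-at-0, g6 stuck-at-1}.
Test 2 (P=1, Q=0, R=1, S=1): fault-free g1=0, g2=1, g3=1, g4=0, g5=1, g6=1 → Y1=0, Y2=1; observed Y1=1, Y2=1. Eliminates g1 stuck-at-0, g5 stuck-at-0, g6 stuck-at-1.
Only g2 stuck-at-0 is consistent with every test.

g2 stuck-at-0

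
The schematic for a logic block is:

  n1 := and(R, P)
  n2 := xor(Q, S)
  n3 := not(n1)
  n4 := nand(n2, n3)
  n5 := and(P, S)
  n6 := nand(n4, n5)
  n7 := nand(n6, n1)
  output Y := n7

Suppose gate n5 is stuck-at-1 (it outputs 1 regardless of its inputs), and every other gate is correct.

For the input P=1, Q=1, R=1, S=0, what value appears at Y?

Propagate with n5 forced: n1=1, n2=1, n3=0, n4=1, n5=1 [stuck-at-1], n6=0, n7=1.
So Y = 1. (Without the fault it would be 0.)

1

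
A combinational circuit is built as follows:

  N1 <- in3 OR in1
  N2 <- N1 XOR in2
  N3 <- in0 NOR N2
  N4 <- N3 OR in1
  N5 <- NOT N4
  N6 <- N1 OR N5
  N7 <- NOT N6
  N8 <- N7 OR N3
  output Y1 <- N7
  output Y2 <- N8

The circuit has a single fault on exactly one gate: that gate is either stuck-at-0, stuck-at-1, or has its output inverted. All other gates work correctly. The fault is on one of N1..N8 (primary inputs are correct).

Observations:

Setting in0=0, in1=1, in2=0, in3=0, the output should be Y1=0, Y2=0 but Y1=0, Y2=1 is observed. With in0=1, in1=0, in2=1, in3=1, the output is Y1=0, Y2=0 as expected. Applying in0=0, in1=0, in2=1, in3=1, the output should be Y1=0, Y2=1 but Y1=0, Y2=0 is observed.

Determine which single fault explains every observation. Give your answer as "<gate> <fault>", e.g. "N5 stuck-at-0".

N2 inverted output

Fault-free values for test 1 (in0=0, in1=1, in2=0, in3=0): N1=1, N2=1, N3=0, N4=1, N5=0, N6=1, N7=0, N8=0, giving Y1=0, Y2=0. Observed Y1=0, Y2=1.
Test 1: faults giving observed Y1=0, Y2=1 are {N2 stuck-at-0, N2 inverted output, N3 stuck-at-1, N3 inverted output, N8 stuck-at-1, N8 inverted output}.
Test 2 (in0=1, in1=0, in2=1, in3=1): fault-free N1=1, N2=0, N3=0, N4=0, N5=1, N6=1, N7=0, N8=0 → Y1=0, Y2=0; observed Y1=0, Y2=0. Eliminates N3 stuck-at-1, N3 inverted output, N8 stuck-at-1, N8 inverted output.
Test 3 (in0=0, in1=0, in2=1, in3=1): fault-free N1=1, N2=0, N3=1, N4=1, N5=0, N6=1, N7=0, N8=1 → Y1=0, Y2=1; observed Y1=0, Y2=0. Eliminates N2 stuck-at-0.
Only N2 inverted output is consistent with every test.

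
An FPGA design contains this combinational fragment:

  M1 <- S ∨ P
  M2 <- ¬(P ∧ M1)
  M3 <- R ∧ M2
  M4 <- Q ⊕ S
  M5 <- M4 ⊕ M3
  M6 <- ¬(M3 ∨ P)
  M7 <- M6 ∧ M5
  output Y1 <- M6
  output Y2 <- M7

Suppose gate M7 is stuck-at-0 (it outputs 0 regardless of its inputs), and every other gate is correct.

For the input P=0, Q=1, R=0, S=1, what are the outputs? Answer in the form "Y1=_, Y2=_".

Y1=1, Y2=0

Propagate with M7 forced: M1=1, M2=1, M3=0, M4=0, M5=0, M6=1, M7=0 [stuck-at-0].
So the outputs are Y1=1, Y2=0. (Same as the fault-free value — the fault is masked on this input.)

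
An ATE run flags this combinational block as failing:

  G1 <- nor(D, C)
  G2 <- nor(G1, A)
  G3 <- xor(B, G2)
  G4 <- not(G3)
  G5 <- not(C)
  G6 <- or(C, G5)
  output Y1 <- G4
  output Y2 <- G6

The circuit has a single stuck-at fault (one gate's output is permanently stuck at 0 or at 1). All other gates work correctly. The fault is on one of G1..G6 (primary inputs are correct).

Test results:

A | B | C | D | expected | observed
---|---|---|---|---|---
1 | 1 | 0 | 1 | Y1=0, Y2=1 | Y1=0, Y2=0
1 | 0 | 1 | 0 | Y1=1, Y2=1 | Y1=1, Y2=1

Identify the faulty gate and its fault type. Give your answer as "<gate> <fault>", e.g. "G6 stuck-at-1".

Fault-free values for test 1 (A=1, B=1, C=0, D=1): G1=0, G2=0, G3=1, G4=0, G5=1, G6=1, giving Y1=0, Y2=1. Observed Y1=0, Y2=0.
Test 1: faults giving observed Y1=0, Y2=0 are {G5 stuck-at-0, G6 stuck-at-0}.
Test 2 (A=1, B=0, C=1, D=0): fault-free G1=0, G2=0, G3=0, G4=1, G5=0, G6=1 → Y1=1, Y2=1; observed Y1=1, Y2=1. Eliminates G6 stuck-at-0.
Only G5 stuck-at-0 is consistent with every test.

G5 stuck-at-0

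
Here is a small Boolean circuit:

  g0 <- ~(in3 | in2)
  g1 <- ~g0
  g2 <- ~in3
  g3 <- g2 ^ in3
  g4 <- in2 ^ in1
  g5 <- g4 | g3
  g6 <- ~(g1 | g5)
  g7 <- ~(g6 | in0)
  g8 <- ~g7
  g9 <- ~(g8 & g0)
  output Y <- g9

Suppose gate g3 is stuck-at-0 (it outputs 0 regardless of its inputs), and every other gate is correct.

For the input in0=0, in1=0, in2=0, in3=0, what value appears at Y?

0

Propagate with g3 forced: g0=1, g1=0, g2=1, g3=0 [stuck-at-0], g4=0, g5=0, g6=1, g7=0, g8=1, g9=0.
So Y = 0. (Without the fault it would be 1.)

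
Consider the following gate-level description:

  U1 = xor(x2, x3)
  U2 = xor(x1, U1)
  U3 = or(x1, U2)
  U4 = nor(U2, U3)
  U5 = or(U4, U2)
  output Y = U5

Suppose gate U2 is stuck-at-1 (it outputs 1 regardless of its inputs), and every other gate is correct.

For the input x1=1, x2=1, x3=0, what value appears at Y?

Propagate with U2 forced: U1=1, U2=1 [stuck-at-1], U3=1, U4=0, U5=1.
So Y = 1. (Without the fault it would be 0.)

1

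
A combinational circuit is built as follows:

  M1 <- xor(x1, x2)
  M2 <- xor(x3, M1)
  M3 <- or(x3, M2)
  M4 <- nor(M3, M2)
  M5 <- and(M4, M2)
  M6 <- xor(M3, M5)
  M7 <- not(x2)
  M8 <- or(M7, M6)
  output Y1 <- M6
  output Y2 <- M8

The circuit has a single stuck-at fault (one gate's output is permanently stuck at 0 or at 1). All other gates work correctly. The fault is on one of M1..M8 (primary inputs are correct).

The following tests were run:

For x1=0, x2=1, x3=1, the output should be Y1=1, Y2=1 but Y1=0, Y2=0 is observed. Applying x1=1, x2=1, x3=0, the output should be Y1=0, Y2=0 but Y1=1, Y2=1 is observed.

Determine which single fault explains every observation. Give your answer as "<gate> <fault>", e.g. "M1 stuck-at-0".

M5 stuck-at-1

Fault-free values for test 1 (x1=0, x2=1, x3=1): M1=1, M2=0, M3=1, M4=0, M5=0, M6=1, M7=0, M8=1, giving Y1=1, Y2=1. Observed Y1=0, Y2=0.
Test 1: faults giving observed Y1=0, Y2=0 are {M3 stuck-at-0, M5 stuck-at-1, M6 stuck-at-0}.
Test 2 (x1=1, x2=1, x3=0): fault-free M1=0, M2=0, M3=0, M4=1, M5=0, M6=0, M7=0, M8=0 → Y1=0, Y2=0; observed Y1=1, Y2=1. Eliminates M3 stuck-at-0, M6 stuck-at-0.
Only M5 stuck-at-1 is consistent with every test.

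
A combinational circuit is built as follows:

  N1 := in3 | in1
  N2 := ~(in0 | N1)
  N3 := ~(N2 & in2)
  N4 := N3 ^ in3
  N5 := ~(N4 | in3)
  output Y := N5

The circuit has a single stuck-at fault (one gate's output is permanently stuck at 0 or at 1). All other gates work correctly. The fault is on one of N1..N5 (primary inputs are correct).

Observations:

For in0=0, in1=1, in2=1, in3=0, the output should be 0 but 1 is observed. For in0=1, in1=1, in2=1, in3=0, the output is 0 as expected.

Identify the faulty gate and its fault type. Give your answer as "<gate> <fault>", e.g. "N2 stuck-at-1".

Fault-free values for test 1 (in0=0, in1=1, in2=1, in3=0): N1=1, N2=0, N3=1, N4=1, N5=0, giving Y=0. Observed 1.
Test 1: faults giving observed 1 are {N1 stuck-at-0, N2 stuck-at-1, N3 stuck-at-0, N4 stuck-at-0, N5 stuck-at-1}.
Test 2 (in0=1, in1=1, in2=1, in3=0): fault-free N1=1, N2=0, N3=1, N4=1, N5=0 → 0; observed 0. Eliminates N2 stuck-at-1, N3 stuck-at-0, N4 stuck-at-0, N5 stuck-at-1.
Only N1 stuck-at-0 is consistent with every test.

N1 stuck-at-0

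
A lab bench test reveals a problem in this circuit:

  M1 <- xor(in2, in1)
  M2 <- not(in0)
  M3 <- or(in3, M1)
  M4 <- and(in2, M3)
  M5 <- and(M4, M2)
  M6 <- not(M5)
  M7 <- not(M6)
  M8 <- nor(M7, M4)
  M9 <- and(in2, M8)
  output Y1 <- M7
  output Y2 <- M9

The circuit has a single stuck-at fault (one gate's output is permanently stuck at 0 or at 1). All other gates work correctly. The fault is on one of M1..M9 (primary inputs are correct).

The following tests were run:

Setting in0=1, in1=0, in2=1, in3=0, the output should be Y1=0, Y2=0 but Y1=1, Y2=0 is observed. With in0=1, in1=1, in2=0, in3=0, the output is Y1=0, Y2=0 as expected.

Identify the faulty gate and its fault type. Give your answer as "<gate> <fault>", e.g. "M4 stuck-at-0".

M2 stuck-at-1

Fault-free values for test 1 (in0=1, in1=0, in2=1, in3=0): M1=1, M2=0, M3=1, M4=1, M5=0, M6=1, M7=0, M8=0, M9=0, giving Y1=0, Y2=0. Observed Y1=1, Y2=0.
Test 1: faults giving observed Y1=1, Y2=0 are {M2 stuck-at-1, M5 stuck-at-1, M6 stuck-at-0, M7 stuck-at-1}.
Test 2 (in0=1, in1=1, in2=0, in3=0): fault-free M1=1, M2=0, M3=1, M4=0, M5=0, M6=1, M7=0, M8=1, M9=0 → Y1=0, Y2=0; observed Y1=0, Y2=0. Eliminates M5 stuck-at-1, M6 stuck-at-0, M7 stuck-at-1.
Only M2 stuck-at-1 is consistent with every test.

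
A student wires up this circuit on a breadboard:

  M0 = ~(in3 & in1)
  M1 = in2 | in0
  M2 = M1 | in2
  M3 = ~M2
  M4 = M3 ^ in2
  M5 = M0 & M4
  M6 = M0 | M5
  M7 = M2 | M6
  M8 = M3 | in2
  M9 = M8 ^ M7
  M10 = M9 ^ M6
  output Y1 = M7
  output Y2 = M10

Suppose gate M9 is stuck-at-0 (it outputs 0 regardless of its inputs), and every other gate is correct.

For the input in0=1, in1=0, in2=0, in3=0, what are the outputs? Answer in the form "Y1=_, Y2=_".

Propagate with M9 forced: M0=1, M1=1, M2=1, M3=0, M4=0, M5=0, M6=1, M7=1, M8=0, M9=0 [stuck-at-0], M10=1.
So the outputs are Y1=1, Y2=1. (Without the fault they would be Y1=1, Y2=0.)

Y1=1, Y2=1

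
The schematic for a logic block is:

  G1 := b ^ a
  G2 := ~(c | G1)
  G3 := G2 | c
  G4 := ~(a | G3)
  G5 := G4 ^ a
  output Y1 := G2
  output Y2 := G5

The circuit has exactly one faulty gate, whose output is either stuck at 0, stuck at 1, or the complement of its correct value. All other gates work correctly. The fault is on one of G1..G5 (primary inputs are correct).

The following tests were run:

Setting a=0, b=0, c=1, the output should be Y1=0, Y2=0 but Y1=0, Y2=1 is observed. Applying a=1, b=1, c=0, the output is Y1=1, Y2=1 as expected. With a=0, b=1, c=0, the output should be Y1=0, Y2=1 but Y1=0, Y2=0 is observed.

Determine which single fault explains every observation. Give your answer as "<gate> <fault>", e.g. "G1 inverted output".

Fault-free values for test 1 (a=0, b=0, c=1): G1=0, G2=0, G3=1, G4=0, G5=0, giving Y1=0, Y2=0. Observed Y1=0, Y2=1.
Test 1: faults giving observed Y1=0, Y2=1 are {G3 stuck-at-0, G3 inverted output, G4 stuck-at-1, G4 inverted output, G5 stuck-at-1, G5 inverted output}.
Test 2 (a=1, b=1, c=0): fault-free G1=0, G2=1, G3=1, G4=0, G5=1 → Y1=1, Y2=1; observed Y1=1, Y2=1. Eliminates G4 stuck-at-1, G4 inverted output, G5 inverted output.
Test 3 (a=0, b=1, c=0): fault-free G1=1, G2=0, G3=0, G4=1, G5=1 → Y1=0, Y2=1; observed Y1=0, Y2=0. Eliminates G3 stuck-at-0, G5 stuck-at-1.
Only G3 inverted output is consistent with every test.

G3 inverted output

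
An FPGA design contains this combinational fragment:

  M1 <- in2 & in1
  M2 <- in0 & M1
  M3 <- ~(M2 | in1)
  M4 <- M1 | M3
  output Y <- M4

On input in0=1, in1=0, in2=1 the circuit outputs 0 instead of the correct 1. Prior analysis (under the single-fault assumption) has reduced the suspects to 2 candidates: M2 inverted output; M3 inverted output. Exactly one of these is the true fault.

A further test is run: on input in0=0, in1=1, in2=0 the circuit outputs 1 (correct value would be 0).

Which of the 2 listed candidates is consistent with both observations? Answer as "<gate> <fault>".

Evaluate each candidate on input in0=0, in1=1, in2=0:
  M2 inverted output: M1=0, M2=1 [inverted output], M3=0, M4=0 → 0 — eliminated
  M3 inverted output: M1=0, M2=0, M3=1 [inverted output], M4=1 → 1 — matches
Only M3 inverted output reproduces the observed 1.

M3 inverted output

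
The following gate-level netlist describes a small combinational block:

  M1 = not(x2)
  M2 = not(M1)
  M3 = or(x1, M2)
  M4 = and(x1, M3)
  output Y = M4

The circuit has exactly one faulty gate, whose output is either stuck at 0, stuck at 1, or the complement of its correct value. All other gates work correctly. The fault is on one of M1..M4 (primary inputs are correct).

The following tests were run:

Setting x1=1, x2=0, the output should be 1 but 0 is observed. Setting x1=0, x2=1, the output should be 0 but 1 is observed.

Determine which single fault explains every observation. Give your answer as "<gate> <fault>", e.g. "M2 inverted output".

M4 inverted output

Fault-free values for test 1 (x1=1, x2=0): M1=1, M2=0, M3=1, M4=1, giving Y=1. Observed 0.
Test 1: faults giving observed 0 are {M3 stuck-at-0, M3 inverted output, M4 stuck-at-0, M4 inverted output}.
Test 2 (x1=0, x2=1): fault-free M1=0, M2=1, M3=1, M4=0 → 0; observed 1. Eliminates M3 stuck-at-0, M3 inverted output, M4 stuck-at-0.
Only M4 inverted output is consistent with every test.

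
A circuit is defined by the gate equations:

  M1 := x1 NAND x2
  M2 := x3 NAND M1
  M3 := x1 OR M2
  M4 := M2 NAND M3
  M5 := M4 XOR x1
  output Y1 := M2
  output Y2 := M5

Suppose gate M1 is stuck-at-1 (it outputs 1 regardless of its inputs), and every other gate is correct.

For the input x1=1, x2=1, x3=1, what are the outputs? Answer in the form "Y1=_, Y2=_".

Propagate with M1 forced: M1=1 [stuck-at-1], M2=0, M3=1, M4=1, M5=0.
So the outputs are Y1=0, Y2=0. (Without the fault they would be Y1=1, Y2=1.)

Y1=0, Y2=0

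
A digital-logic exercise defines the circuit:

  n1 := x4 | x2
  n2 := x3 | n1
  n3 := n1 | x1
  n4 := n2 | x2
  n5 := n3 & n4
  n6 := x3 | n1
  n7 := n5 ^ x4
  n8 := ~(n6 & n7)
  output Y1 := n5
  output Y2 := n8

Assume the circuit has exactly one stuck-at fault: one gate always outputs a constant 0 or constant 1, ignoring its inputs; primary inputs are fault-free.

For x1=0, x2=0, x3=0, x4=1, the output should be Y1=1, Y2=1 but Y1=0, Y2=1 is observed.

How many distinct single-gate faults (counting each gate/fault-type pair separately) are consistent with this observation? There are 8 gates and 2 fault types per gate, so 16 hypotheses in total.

Fault-free: n1=1, n2=1, n3=1, n4=1, n5=1, n6=1, n7=0, n8=1 → Y1=1, Y2=1. Observed Y1=0, Y2=1.
  n1: stuck-at-0 ✓; others ✗
  n2: none of the 2 fault types match ✗
  n3: none of the 2 fault types match ✗
  n4: none of the 2 fault types match ✗
  n5: none of the 2 fault types match ✗
  n6: none of the 2 fault types match ✗
  n7: none of the 2 fault types match ✗
  n8: none of the 2 fault types match ✗
Consistent faults: {n1 stuck-at-0} — 1 in all.

1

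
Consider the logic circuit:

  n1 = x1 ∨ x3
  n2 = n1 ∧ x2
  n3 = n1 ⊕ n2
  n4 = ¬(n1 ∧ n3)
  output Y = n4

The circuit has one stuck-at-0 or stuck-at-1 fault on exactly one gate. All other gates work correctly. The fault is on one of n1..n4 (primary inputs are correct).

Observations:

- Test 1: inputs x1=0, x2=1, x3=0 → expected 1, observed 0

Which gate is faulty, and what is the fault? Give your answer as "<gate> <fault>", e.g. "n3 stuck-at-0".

n4 stuck-at-0

Fault-free values for test 1 (x1=0, x2=1, x3=0): n1=0, n2=0, n3=0, n4=1, giving Y=1. Observed 0.
Test 1: faults giving observed 0 are {n4 stuck-at-0}.
Only n4 stuck-at-0 is consistent with every test.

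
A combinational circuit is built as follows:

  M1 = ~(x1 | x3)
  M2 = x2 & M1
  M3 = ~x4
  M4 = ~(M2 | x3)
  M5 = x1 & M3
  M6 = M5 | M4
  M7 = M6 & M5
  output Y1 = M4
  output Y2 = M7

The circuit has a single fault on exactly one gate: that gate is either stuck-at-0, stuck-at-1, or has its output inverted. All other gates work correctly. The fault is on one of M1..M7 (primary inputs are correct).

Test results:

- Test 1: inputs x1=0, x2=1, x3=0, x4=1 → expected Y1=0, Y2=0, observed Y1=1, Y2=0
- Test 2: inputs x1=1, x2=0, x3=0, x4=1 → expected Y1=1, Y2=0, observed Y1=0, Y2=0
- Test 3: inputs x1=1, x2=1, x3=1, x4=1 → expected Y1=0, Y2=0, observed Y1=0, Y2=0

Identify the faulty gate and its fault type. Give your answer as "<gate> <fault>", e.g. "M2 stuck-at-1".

Fault-free values for test 1 (x1=0, x2=1, x3=0, x4=1): M1=1, M2=1, M3=0, M4=0, M5=0, M6=0, M7=0, giving Y1=0, Y2=0. Observed Y1=1, Y2=0.
Test 1: faults giving observed Y1=1, Y2=0 are {M1 stuck-at-0, M1 inverted output, M2 stuck-at-0, M2 inverted output, M4 stuck-at-1, M4 inverted output}.
Test 2 (x1=1, x2=0, x3=0, x4=1): fault-free M1=0, M2=0, M3=0, M4=1, M5=0, M6=1, M7=0 → Y1=1, Y2=0; observed Y1=0, Y2=0. Eliminates M1 stuck-at-0, M1 inverted output, M2 stuck-at-0, M4 stuck-at-1.
Test 3 (x1=1, x2=1, x3=1, x4=1): fault-free M1=0, M2=0, M3=0, M4=0, M5=0, M6=0, M7=0 → Y1=0, Y2=0; observed Y1=0, Y2=0. Eliminates M4 inverted output.
Only M2 inverted output is consistent with every test.

M2 inverted output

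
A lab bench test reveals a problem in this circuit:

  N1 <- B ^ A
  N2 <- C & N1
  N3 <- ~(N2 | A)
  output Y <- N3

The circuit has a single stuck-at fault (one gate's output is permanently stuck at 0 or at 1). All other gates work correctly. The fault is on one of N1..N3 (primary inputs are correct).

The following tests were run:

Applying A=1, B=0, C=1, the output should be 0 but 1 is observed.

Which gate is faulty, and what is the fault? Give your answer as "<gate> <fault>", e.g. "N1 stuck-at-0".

Fault-free values for test 1 (A=1, B=0, C=1): N1=1, N2=1, N3=0, giving Y=0. Observed 1.
Test 1: faults giving observed 1 are {N3 stuck-at-1}.
Only N3 stuck-at-1 is consistent with every test.

N3 stuck-at-1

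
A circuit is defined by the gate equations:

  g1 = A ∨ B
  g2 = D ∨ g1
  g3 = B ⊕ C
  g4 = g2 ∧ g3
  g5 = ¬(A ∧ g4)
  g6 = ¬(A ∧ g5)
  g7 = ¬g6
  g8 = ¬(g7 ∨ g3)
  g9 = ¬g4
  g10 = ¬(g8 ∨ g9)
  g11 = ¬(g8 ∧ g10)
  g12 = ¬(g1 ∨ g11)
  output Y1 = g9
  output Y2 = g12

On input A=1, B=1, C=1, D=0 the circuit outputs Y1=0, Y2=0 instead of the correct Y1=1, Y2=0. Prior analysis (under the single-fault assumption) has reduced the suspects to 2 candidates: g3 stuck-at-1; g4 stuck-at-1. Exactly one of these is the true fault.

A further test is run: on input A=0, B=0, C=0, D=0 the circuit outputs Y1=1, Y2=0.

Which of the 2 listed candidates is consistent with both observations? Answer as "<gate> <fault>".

Evaluate each candidate on input A=0, B=0, C=0, D=0:
  g3 stuck-at-1: g1=0, g2=0, g3=1 [stuck-at-1], g4=0, g5=1, g6=1, g7=0, g8=0, g9=1, g10=0, g11=1, g12=0 → Y1=1, Y2=0 — matches
  g4 stuck-at-1: g1=0, g2=0, g3=0, g4=1 [stuck-at-1], g5=1, g6=1, g7=0, g8=1, g9=0, g10=0, g11=1, g12=0 → Y1=0, Y2=0 — eliminated
Only g3 stuck-at-1 reproduces the observed Y1=1, Y2=0.

g3 stuck-at-1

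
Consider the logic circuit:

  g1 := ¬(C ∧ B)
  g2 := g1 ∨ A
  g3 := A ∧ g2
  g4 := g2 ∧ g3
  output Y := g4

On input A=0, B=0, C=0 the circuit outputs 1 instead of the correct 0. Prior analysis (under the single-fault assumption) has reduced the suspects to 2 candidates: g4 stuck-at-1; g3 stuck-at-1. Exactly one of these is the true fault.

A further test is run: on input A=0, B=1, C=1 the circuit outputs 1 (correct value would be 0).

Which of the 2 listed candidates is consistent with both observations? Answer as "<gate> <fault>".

g4 stuck-at-1

Evaluate each candidate on input A=0, B=1, C=1:
  g4 stuck-at-1: g1=0, g2=0, g3=0, g4=1 [stuck-at-1] → 1 — matches
  g3 stuck-at-1: g1=0, g2=0, g3=1 [stuck-at-1], g4=0 → 0 — eliminated
Only g4 stuck-at-1 reproduces the observed 1.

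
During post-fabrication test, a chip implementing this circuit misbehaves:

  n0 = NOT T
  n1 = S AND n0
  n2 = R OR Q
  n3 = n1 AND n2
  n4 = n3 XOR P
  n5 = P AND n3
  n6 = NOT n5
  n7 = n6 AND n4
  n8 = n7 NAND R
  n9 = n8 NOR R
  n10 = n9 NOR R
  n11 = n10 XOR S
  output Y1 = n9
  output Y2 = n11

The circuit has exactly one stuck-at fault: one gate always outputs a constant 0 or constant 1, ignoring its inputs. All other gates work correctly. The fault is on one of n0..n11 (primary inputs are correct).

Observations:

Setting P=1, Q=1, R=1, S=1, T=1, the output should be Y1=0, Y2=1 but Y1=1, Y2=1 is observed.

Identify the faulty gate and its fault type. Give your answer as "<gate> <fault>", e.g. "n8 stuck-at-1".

Fault-free values for test 1 (P=1, Q=1, R=1, S=1, T=1): n0=0, n1=0, n2=1, n3=0, n4=1, n5=0, n6=1, n7=1, n8=0, n9=0, n10=0, n11=1, giving Y1=0, Y2=1. Observed Y1=1, Y2=1.
Test 1: faults giving observed Y1=1, Y2=1 are {n9 stuck-at-1}.
Only n9 stuck-at-1 is consistent with every test.

n9 stuck-at-1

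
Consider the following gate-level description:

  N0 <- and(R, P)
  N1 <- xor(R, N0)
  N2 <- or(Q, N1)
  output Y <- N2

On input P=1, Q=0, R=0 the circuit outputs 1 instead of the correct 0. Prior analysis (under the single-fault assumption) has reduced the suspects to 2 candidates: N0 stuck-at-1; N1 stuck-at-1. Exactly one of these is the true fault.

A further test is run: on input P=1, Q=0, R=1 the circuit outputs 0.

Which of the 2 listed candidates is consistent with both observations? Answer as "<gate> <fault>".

Evaluate each candidate on input P=1, Q=0, R=1:
  N0 stuck-at-1: N0=1 [stuck-at-1], N1=0, N2=0 → 0 — matches
  N1 stuck-at-1: N0=1, N1=1 [stuck-at-1], N2=1 → 1 — eliminated
Only N0 stuck-at-1 reproduces the observed 0.

N0 stuck-at-1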